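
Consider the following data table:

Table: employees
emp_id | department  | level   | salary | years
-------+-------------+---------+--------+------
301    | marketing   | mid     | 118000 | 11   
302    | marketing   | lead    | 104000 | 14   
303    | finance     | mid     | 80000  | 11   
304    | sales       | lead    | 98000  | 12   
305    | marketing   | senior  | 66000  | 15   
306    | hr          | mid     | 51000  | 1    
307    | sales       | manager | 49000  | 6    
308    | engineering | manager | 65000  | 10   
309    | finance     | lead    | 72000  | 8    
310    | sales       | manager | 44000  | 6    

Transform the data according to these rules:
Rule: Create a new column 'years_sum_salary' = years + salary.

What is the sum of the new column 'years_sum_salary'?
747094

Step 1: For each record, compute years + salary
Example calculations:
  11 + 118000 = 118011
  14 + 104000 = 104014
  11 + 80000 = 80011
  ...
Step 2: Sum all derived values
Step 3: Total = 747094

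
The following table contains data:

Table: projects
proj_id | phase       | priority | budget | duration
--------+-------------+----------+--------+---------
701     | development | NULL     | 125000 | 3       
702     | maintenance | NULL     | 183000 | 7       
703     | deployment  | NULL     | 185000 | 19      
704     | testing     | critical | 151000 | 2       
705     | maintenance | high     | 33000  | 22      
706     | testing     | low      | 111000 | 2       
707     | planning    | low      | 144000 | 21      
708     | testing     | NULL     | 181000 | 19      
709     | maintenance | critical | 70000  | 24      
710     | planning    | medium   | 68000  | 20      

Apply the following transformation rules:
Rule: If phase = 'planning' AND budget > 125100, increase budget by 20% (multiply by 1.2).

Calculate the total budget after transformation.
1279800.0

Step 1: Find records where phase = 'planning' AND budget > 125100
Step 2: 1 records match, summing to 144000
Step 3: After multiplier: 144000 × 1.2 = 172800.0
Step 4: Unaffected records sum: 1107000
Step 5: Final sum = 172800.0 + 1107000 = 1279800.0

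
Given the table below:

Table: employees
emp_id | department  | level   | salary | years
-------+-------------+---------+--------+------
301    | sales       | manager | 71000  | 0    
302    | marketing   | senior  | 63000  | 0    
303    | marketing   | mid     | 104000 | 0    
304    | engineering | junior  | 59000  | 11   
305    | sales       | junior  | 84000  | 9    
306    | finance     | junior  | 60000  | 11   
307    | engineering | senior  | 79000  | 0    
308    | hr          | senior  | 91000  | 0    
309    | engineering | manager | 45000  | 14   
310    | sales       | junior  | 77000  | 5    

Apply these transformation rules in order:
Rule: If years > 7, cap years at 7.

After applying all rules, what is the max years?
7

Step 1: Original maximum years = 14
Step 2: Apply cap at 7
Step 3: 4 records had years > 7 and were capped
Step 4: Maximum after transformation = 7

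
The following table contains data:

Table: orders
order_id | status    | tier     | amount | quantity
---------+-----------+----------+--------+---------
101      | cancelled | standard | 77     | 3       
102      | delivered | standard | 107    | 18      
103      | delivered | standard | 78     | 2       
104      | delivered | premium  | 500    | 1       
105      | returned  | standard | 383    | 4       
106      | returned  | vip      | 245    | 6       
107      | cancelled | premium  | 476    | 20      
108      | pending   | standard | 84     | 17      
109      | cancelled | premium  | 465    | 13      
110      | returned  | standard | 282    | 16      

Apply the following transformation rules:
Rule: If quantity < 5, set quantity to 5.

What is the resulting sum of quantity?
110

Step 1: 4 records have quantity < 5
Step 2: These records originally summed to 10
Step 3: After setting to minimum: 4 × 5 = 20
Step 4: Unaffected records sum: 90
Step 5: Final sum = 20 + 90 = 110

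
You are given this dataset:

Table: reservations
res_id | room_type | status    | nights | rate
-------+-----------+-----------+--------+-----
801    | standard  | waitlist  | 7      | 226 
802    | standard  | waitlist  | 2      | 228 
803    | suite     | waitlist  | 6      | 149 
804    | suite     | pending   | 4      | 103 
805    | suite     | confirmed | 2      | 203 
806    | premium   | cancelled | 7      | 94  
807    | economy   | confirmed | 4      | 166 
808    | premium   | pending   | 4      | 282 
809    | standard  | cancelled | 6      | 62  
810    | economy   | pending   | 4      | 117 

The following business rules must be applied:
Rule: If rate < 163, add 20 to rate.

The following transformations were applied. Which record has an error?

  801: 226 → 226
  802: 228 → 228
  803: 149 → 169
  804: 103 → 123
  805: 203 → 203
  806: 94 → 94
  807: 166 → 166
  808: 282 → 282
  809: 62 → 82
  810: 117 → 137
Record 806 has an error. The correct transformed value should be 114, not 94.

Step 1: Check each record against the rule
Step 2: Record 806 has rate = 94
Step 3: Since 94 < 163, the bonus should have been applied
Step 4: Correct value = 114, but claimed value = 94
Conclusion: Record 806 has the error.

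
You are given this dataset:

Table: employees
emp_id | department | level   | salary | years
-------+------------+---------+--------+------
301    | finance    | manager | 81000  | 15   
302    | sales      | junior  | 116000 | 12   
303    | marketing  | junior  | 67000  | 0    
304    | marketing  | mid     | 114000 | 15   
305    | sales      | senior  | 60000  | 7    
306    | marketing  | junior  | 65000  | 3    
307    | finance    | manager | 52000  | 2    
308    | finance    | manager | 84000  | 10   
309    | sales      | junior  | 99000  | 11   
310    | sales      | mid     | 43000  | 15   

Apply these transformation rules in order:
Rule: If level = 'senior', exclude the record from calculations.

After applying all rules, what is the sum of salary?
721000

Step 1: Identify records where level = 'senior'
Step 2: The excluded records sum to 60000
Step 3: Original total salary = 781000
Step 4: Remaining total = 781000 - 60000 = 721000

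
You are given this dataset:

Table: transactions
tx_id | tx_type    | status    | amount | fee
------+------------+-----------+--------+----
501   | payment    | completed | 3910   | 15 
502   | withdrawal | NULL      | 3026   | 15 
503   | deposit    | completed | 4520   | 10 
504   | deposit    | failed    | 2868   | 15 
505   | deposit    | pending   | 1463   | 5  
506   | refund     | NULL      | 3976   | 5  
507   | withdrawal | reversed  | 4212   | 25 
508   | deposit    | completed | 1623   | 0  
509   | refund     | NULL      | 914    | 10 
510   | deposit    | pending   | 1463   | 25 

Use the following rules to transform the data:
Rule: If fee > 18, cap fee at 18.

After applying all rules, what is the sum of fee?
111

Step 1: 2 records have fee > 18
Step 2: These records originally summed to 50
Step 3: After capping: 2 × 18 = 36
Step 4: Unaffected records sum: 75
Step 5: Final sum = 36 + 75 = 111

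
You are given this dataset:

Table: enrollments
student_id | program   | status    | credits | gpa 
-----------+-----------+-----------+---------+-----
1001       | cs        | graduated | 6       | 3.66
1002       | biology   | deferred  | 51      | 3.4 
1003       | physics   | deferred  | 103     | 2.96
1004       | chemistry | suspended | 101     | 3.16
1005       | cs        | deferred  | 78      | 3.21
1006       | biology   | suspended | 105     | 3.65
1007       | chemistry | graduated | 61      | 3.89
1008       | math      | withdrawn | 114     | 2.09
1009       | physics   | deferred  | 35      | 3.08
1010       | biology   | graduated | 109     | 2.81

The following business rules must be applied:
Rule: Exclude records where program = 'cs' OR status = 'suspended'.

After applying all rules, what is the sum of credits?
473

Step 1: Find records where program = 'cs' OR status = 'suspended'
Step 2: 4 records match, summing to 290
Step 3: Original sum: 763
Step 4: Remaining sum = 763 - 290 = 473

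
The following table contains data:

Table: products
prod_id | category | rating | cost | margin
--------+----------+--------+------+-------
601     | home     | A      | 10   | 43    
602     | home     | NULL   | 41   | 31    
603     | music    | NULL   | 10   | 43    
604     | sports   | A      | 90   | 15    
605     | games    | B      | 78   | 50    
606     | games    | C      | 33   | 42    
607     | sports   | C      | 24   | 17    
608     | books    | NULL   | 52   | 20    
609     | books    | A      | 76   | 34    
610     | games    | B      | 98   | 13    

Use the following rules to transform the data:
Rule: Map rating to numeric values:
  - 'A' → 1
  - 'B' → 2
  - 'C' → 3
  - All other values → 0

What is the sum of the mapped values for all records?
13

Step 1: Apply mapping to each record
Step 2: Count by status:
  'A': 3 records × 1 = 3
  'B': 2 records × 2 = 4
  'C': 2 records × 3 = 6
Step 3: Sum all mapped values = 13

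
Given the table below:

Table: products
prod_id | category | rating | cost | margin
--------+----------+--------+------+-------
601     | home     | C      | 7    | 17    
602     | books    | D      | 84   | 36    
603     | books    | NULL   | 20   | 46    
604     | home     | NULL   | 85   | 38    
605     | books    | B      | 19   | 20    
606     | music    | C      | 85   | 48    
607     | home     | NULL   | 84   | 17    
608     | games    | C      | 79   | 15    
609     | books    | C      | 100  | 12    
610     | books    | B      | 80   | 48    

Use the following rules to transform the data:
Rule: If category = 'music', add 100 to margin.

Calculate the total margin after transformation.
397

Step 1: Count records where category = 'music': 1
Step 2: Total bonus added: 1 × 100 = 100
Step 3: Original sum of margin: 297
Step 4: Final sum = 297 + 100 = 397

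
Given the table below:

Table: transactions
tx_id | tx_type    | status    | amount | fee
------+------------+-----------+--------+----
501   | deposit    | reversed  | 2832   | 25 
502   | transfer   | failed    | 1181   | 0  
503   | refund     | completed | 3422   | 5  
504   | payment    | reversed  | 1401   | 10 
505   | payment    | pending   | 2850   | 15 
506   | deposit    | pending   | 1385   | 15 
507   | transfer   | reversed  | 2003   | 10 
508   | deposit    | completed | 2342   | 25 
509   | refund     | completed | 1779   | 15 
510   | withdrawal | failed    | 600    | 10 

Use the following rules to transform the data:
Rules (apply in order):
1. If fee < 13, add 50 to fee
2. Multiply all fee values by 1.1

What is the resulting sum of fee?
418.0

Step 1: Apply Rule 1 - Add 50 to records with fee < 13
  - 5 records affected: 35 + (5 × 50) = 285
  - Unaffected records: 95
  - Sum after Rule 1: 380
Step 2: Apply Rule 2 - Multiply all by 1.1
  - 380 × 1.1 = 418.0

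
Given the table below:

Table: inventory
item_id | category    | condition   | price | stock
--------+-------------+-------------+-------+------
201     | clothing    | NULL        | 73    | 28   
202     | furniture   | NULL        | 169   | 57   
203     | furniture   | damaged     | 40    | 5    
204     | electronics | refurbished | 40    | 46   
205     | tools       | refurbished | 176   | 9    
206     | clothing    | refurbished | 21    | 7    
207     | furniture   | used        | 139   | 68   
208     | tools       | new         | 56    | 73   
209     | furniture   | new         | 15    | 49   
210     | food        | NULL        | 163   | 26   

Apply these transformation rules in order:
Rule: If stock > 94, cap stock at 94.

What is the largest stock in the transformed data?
73

Step 1: Original maximum stock = 73
Step 2: Check cap of 94 against maximum
Step 3: No records exceed the cap (max 73 <= cap 94), so no capping applies
Step 4: Maximum after transformation = 73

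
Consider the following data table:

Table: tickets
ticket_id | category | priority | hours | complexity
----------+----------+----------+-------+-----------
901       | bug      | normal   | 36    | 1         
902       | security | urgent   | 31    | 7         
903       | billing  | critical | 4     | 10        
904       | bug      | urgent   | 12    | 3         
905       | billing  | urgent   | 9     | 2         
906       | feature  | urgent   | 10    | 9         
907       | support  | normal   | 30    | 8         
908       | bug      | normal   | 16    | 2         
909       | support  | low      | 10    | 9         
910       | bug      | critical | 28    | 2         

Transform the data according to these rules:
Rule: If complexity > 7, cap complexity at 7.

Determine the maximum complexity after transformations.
7

Step 1: Original maximum complexity = 10
Step 2: Apply cap at 7
Step 3: 4 records had complexity > 7 and were capped
Step 4: Maximum after transformation = 7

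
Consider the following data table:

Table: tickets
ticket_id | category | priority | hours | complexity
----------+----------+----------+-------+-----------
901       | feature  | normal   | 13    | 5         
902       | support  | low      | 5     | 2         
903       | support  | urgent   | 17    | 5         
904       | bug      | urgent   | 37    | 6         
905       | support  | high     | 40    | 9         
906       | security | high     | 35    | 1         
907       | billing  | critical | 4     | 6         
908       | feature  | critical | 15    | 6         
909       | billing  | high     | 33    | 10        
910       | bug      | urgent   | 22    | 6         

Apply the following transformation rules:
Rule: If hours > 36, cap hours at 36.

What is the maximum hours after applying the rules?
36

Step 1: Original maximum hours = 40
Step 2: Apply cap at 36
Step 3: 2 records had hours > 36 and were capped
Step 4: Maximum after transformation = 36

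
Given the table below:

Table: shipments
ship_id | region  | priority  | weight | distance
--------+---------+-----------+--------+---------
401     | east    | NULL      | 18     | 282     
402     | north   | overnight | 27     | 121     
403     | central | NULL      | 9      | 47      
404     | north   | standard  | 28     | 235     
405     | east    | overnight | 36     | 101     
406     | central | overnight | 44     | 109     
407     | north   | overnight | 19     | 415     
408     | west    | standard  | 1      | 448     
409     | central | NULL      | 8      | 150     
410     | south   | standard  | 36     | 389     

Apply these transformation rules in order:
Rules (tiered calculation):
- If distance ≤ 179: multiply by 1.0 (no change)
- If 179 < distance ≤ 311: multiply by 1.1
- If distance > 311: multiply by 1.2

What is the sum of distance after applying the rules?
2599.1

Step 1: Tier 1 (distance ≤ 179): 5 records, sum = 528 × 1.0 = 528.0
Step 2: Tier 2 (179 < distance ≤ 311): 2 records, sum = 517 × 1.1 = 568.7
Step 3: Tier 3 (distance > 311): 3 records, sum = 1252 × 1.2 = 1502.4
Step 4: Final sum = 528.0 + 568.7 + 1502.4 = 2599.1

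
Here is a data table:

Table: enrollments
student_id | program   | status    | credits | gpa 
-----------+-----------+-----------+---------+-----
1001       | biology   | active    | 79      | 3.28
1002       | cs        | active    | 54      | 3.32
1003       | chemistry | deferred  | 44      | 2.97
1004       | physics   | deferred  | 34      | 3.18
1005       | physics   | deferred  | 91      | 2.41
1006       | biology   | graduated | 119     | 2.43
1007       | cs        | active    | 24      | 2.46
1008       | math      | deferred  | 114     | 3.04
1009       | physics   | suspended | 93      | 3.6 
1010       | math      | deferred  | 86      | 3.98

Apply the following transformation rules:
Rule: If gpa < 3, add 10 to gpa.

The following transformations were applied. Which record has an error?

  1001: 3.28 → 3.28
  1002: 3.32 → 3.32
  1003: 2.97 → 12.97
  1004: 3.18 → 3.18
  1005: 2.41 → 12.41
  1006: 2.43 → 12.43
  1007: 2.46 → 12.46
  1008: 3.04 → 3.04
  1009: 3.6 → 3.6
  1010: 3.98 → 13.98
Record 1010 has an error. The correct transformed value should be 3.98, not 13.98.

Step 1: Check each record against the rule
Step 2: Record 1010 has gpa = 3.98
Step 3: Since 3.98 >= 3, the bonus should not have been applied
Step 4: Correct value = 3.98, but claimed value = 13.98
Conclusion: Record 1010 has the error.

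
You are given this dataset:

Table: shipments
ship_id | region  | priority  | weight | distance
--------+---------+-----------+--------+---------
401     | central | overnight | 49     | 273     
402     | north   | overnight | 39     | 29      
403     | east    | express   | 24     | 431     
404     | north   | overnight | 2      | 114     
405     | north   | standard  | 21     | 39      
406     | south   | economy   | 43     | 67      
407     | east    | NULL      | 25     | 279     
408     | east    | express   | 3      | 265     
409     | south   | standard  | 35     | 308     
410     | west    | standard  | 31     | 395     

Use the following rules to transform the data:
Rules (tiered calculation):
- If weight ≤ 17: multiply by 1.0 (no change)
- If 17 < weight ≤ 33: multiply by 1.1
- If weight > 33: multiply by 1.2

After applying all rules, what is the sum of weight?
315.3

Step 1: Tier 1 (weight ≤ 17): 2 records, sum = 5 × 1.0 = 5.0
Step 2: Tier 2 (17 < weight ≤ 33): 4 records, sum = 101 × 1.1 = 111.1
Step 3: Tier 3 (weight > 33): 4 records, sum = 166 × 1.2 = 199.2
Step 4: Final sum = 5.0 + 111.1 + 199.2 = 315.3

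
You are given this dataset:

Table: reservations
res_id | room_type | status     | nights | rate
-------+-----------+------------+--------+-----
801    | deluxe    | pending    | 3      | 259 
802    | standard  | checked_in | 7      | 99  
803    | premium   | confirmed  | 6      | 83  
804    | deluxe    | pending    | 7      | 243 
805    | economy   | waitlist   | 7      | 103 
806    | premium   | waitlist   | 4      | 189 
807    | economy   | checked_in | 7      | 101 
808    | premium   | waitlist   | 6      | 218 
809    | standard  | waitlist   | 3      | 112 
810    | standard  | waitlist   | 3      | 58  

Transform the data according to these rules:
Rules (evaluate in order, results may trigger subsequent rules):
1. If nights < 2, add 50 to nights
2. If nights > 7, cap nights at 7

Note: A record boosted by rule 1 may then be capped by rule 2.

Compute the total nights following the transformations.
53

Step 1: Apply rule 1 to records with nights < 2
  - 0 records get bonus of 50
  - Of these, 0 records then exceed 7 and get capped
Step 2: Apply rule 2 to records with nights > 7
  - 0 records (original) are capped
Step 3: Calculate final sum = 53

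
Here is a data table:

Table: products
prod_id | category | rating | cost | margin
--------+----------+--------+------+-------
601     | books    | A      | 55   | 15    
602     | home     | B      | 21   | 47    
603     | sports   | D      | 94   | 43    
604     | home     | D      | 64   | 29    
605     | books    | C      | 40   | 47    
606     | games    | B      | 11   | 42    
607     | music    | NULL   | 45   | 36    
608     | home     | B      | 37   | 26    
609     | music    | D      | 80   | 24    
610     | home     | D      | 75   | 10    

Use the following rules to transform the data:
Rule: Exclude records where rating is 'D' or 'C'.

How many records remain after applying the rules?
5

Step 1: Count records to exclude
  - 4 (D) + 1 (C) = 5 records
Step 2: Total records: 10
Step 3: Remaining = 10 - 5 = 5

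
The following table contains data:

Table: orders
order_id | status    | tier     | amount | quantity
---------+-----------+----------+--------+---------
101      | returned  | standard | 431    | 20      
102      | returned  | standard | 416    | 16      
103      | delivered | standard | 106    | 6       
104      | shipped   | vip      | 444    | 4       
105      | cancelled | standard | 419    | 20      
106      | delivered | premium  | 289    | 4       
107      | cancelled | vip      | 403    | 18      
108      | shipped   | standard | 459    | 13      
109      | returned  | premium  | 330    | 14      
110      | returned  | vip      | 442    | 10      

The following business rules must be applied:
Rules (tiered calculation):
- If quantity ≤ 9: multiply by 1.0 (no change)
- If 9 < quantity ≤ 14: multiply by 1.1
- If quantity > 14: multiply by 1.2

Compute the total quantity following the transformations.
143.5

Step 1: Tier 1 (quantity ≤ 9): 3 records, sum = 14 × 1.0 = 14.0
Step 2: Tier 2 (9 < quantity ≤ 14): 3 records, sum = 37 × 1.1 = 40.7
Step 3: Tier 3 (quantity > 14): 4 records, sum = 74 × 1.2 = 88.8
Step 4: Final sum = 14.0 + 40.7 + 88.8 = 143.5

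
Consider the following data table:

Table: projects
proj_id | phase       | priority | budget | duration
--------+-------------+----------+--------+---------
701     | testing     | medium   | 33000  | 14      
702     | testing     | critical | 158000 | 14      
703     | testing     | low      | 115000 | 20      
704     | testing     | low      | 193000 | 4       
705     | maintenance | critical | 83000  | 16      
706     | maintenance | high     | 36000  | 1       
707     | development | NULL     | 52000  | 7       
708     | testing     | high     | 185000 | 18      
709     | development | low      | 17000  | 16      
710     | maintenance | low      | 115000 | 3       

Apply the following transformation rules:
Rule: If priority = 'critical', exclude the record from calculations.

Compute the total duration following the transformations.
83

Step 1: Identify records where priority = 'critical'
Step 2: The excluded records sum to 30
Step 3: Original total duration = 113
Step 4: Remaining total = 113 - 30 = 83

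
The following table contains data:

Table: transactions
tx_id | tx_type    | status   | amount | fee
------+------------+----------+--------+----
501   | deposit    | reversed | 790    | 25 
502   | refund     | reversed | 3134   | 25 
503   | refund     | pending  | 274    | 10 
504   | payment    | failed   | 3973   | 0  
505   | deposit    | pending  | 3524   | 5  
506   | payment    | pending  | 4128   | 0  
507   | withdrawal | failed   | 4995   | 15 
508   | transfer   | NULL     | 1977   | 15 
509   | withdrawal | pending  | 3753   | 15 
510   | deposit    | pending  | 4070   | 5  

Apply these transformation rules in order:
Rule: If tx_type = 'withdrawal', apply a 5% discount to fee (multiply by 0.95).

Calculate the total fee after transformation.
113.5

Step 1: Records with tx_type = 'withdrawal' have total fee = 30
Step 2: Apply multiplier: 30 × 0.95 = 28.5
Step 3: Other records total: 85
Step 4: Final sum = 28.5 + 85 = 113.5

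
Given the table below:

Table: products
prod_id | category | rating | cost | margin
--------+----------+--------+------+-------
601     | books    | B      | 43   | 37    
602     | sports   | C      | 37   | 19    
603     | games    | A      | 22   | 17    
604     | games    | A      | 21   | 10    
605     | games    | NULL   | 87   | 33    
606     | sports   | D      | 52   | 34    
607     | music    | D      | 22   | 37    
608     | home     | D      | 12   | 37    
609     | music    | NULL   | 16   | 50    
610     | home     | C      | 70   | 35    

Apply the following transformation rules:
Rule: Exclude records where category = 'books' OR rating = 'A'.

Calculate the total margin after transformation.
245

Step 1: Find records where category = 'books' OR rating = 'A'
Step 2: 3 records match, summing to 64
Step 3: Original sum: 309
Step 4: Remaining sum = 309 - 64 = 245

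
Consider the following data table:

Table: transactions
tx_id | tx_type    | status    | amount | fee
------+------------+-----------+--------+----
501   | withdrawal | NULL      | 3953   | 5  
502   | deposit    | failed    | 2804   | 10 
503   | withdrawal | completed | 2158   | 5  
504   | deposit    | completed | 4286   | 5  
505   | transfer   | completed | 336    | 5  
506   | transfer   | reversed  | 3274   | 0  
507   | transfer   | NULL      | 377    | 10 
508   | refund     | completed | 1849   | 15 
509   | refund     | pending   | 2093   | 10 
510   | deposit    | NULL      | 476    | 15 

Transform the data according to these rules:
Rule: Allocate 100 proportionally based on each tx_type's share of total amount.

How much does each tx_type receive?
deposit: 35.02, refund: 18.24, transfer: 18.45, withdrawal: 28.28

Step 1: Calculate total amount = 21606
Step 2: Calculate each tx_type's proportion:
  deposit: 7566/21606 = 35.02% → 35.02
  refund: 3942/21606 = 18.24% → 18.24
  transfer: 3987/21606 = 18.45% → 18.45
  withdrawal: 6111/21606 = 28.28% → 28.28
Step 3: Verify: sum of allocations ≈ 100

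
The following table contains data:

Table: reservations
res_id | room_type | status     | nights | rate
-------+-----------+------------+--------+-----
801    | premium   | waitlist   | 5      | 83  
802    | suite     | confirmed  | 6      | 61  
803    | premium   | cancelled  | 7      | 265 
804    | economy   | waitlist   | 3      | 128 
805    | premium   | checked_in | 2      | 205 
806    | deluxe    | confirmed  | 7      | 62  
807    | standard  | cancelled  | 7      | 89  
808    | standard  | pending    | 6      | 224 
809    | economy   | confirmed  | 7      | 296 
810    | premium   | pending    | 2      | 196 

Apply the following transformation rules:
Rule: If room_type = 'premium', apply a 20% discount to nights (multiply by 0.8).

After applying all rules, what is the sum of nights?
48.8

Step 1: Records with room_type = 'premium' have total nights = 16
Step 2: Apply multiplier: 16 × 0.8 = 12.8
Step 3: Other records total: 36
Step 4: Final sum = 12.8 + 36 = 48.8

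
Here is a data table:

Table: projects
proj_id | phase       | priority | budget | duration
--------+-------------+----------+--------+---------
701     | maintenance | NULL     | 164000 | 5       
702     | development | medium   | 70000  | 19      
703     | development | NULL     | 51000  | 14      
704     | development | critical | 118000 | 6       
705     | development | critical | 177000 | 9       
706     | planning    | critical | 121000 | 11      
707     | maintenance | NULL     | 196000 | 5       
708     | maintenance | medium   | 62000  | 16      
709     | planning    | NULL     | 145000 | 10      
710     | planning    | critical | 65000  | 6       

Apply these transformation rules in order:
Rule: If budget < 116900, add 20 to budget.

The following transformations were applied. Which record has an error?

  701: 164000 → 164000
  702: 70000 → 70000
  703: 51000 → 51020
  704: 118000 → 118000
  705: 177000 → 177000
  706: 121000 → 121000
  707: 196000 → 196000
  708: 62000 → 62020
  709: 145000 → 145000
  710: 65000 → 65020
Record 702 has an error. The correct transformed value should be 70020, not 70000.

Step 1: Check each record against the rule
Step 2: Record 702 has budget = 70000
Step 3: Since 70000 < 116900, the bonus should have been applied
Step 4: Correct value = 70020, but claimed value = 70000
Conclusion: Record 702 has the error.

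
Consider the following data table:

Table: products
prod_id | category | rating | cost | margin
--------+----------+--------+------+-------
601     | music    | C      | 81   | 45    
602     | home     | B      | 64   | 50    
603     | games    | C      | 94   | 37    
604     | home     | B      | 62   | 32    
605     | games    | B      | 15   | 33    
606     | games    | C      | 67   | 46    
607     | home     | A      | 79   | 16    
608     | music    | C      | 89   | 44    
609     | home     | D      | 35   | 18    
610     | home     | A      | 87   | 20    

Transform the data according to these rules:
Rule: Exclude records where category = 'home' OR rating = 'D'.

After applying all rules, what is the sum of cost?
346

Step 1: Find records where category = 'home' OR rating = 'D'
Step 2: 5 records match, summing to 327
Step 3: Original sum: 673
Step 4: Remaining sum = 673 - 327 = 346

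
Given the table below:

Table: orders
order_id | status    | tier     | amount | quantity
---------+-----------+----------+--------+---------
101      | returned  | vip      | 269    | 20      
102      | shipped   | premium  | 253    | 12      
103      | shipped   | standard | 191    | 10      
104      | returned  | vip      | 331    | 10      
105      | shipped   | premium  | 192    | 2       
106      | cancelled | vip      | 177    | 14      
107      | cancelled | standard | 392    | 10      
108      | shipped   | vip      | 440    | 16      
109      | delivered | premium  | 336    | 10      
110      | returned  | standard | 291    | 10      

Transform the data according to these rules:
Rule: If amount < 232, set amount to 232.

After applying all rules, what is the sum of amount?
3008

Step 1: 3 records have amount < 232
Step 2: These records originally summed to 560
Step 3: After setting to minimum: 3 × 232 = 696
Step 4: Unaffected records sum: 2312
Step 5: Final sum = 696 + 2312 = 3008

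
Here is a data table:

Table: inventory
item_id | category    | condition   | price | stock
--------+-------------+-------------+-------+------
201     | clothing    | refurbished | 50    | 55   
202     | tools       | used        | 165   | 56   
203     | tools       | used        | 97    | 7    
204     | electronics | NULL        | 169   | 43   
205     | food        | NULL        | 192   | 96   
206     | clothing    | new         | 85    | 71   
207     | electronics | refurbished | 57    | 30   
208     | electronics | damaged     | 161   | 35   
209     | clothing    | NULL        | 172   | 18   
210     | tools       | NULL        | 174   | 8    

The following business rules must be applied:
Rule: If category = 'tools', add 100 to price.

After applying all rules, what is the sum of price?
1622

Step 1: Count records where category = 'tools': 3
Step 2: Total bonus added: 3 × 100 = 300
Step 3: Original sum of price: 1322
Step 4: Final sum = 1322 + 300 = 1622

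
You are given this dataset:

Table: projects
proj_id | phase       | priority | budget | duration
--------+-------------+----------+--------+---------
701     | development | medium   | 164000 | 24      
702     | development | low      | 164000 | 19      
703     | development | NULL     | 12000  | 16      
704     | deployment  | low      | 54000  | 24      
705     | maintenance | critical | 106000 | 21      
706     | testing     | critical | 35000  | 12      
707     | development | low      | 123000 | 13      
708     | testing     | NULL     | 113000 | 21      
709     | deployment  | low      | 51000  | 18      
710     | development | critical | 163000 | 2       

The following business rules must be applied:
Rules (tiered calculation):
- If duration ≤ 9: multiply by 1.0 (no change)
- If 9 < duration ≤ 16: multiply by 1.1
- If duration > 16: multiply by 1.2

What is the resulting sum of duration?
199.5

Step 1: Tier 1 (duration ≤ 9): 1 records, sum = 2 × 1.0 = 2.0
Step 2: Tier 2 (9 < duration ≤ 16): 3 records, sum = 41 × 1.1 = 45.1
Step 3: Tier 3 (duration > 16): 6 records, sum = 127 × 1.2 = 152.4
Step 4: Final sum = 2.0 + 45.1 + 152.4 = 199.5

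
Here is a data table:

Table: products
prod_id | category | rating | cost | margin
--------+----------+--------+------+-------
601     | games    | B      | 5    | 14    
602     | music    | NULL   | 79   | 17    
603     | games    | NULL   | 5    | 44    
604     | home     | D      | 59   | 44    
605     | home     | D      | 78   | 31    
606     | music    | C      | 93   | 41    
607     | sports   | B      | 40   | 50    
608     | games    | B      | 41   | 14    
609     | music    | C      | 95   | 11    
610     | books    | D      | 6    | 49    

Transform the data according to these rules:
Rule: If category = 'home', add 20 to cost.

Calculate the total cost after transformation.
541

Step 1: Count records where category = 'home': 2
Step 2: Total bonus added: 2 × 20 = 40
Step 3: Original sum of cost: 501
Step 4: Final sum = 501 + 40 = 541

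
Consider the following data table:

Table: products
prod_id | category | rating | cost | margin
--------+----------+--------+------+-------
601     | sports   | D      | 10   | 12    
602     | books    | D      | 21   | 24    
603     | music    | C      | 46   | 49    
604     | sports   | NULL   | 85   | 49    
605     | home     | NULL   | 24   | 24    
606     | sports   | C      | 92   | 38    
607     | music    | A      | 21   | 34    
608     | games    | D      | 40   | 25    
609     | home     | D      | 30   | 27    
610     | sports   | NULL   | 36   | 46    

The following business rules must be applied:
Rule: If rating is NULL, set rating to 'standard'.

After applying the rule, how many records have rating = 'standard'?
3

Step 1: Count records where rating IS NULL
Step 2: Found 3 records with NULL rating
Step 3: These records will have rating set to 'standard'
Step 4: Records already having rating = 'standard': 0
Step 5: Answer: 3 + 0 = 3 records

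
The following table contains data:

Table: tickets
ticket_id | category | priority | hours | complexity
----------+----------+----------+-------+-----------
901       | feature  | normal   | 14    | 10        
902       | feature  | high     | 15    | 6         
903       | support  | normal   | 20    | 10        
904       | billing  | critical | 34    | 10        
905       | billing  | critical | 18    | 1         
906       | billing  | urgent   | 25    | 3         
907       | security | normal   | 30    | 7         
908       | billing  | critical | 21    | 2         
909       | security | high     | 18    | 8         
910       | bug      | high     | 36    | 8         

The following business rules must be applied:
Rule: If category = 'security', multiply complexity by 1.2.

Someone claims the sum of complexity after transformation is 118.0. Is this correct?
No, the correct result is 68.0.

Step 1: Calculate the correct sum after transformation
Step 2: Apply multiplier 1.2 to records where category = 'security'
Step 3: Correct result = 68.0
Step 4: Claimed result = 118.0
Step 5: 68.0 ≠ 118.0
Conclusion: The claimed result is incorrect. The correct answer is 68.0.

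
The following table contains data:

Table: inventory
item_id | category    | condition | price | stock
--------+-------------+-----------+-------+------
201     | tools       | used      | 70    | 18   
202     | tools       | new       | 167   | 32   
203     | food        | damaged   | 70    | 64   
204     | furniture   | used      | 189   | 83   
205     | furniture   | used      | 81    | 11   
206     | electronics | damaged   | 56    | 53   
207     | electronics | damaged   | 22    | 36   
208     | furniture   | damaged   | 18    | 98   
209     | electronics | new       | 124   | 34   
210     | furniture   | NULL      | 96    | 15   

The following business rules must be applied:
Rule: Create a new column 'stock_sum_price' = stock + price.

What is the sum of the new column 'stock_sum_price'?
1337

Step 1: For each record, compute stock + price
Example calculations:
  18 + 70 = 88
  32 + 167 = 199
  64 + 70 = 134
  ...
Step 2: Sum all derived values
Step 3: Total = 1337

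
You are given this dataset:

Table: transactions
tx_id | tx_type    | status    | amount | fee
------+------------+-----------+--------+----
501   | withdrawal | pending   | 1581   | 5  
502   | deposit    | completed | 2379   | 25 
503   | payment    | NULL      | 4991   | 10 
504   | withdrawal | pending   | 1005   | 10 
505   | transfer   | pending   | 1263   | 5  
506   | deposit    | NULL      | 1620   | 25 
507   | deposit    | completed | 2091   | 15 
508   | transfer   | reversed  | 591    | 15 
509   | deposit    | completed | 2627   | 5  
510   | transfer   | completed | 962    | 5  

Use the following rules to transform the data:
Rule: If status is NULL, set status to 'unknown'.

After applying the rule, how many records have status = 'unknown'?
2

Step 1: Count records where status IS NULL
Step 2: Found 2 records with NULL status
Step 3: These records will have status set to 'unknown'
Step 4: Records already having status = 'unknown': 0
Step 5: Answer: 2 + 0 = 2 records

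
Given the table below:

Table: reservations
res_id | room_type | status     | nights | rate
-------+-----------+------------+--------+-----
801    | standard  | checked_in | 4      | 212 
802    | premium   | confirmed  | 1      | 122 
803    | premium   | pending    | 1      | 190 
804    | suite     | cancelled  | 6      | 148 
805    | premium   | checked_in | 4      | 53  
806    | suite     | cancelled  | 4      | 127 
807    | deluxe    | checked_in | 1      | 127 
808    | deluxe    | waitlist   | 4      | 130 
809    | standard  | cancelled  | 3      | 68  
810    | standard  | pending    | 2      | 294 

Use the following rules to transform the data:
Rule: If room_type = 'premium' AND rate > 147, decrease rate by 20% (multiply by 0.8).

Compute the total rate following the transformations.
1433.0

Step 1: Find records where room_type = 'premium' AND rate > 147
Step 2: 1 records match, summing to 190
Step 3: After multiplier: 190 × 0.8 = 152.0
Step 4: Unaffected records sum: 1281
Step 5: Final sum = 152.0 + 1281 = 1433.0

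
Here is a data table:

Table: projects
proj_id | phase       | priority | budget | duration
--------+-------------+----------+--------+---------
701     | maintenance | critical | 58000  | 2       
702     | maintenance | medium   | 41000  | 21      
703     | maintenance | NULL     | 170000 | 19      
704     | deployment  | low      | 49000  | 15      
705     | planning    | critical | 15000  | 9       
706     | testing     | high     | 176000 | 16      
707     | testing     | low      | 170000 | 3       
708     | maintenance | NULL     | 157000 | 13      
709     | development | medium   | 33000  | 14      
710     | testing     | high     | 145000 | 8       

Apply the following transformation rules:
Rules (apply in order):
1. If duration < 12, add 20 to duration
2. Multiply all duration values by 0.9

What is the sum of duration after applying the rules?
180.0

Step 1: Apply Rule 1 - Add 20 to records with duration < 12
  - 4 records affected: 22 + (4 × 20) = 102
  - Unaffected records: 98
  - Sum after Rule 1: 200
Step 2: Apply Rule 2 - Multiply all by 0.9
  - 200 × 0.9 = 180.0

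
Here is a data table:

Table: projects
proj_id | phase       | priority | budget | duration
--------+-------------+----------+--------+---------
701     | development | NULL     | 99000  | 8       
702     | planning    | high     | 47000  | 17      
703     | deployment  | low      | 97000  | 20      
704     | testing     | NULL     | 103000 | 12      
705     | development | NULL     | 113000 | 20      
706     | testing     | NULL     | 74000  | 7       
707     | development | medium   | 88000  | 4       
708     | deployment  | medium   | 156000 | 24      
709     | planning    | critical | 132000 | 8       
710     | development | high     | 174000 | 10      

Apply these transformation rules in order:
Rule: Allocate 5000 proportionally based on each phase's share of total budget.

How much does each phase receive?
deployment: 1168.05, development: 2188.37, planning: 826.41, testing: 817.17

Step 1: Calculate total budget = 1083000
Step 2: Calculate each phase's proportion:
  deployment: 253000/1083000 = 23.36% → 1168.05
  development: 474000/1083000 = 43.77% → 2188.37
  planning: 179000/1083000 = 16.53% → 826.41
  testing: 177000/1083000 = 16.34% → 817.17
Step 3: Verify: sum of allocations ≈ 5000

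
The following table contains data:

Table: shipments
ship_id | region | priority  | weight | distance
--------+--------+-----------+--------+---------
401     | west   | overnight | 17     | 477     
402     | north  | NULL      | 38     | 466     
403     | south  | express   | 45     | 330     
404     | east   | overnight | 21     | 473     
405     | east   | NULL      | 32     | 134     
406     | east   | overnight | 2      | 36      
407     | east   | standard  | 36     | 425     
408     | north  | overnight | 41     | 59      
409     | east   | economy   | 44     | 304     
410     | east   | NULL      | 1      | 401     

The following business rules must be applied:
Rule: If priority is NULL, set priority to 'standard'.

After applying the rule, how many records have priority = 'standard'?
4

Step 1: Count records where priority IS NULL
Step 2: Found 3 records with NULL priority
Step 3: These records will have priority set to 'standard'
Step 4: Records already having priority = 'standard': 1
Step 5: Answer: 3 + 1 = 4 records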